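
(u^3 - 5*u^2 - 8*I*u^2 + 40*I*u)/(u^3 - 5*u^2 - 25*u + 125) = u*(u - 8*I)/(u^2 - 25)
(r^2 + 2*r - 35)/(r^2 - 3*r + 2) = (r^2 + 2*r - 35)/(r^2 - 3*r + 2)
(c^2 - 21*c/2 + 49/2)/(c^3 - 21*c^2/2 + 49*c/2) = 1/c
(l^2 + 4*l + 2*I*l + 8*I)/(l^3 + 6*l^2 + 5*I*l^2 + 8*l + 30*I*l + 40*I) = (l + 2*I)/(l^2 + l*(2 + 5*I) + 10*I)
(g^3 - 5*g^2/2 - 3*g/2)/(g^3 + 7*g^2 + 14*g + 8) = g*(2*g^2 - 5*g - 3)/(2*(g^3 + 7*g^2 + 14*g + 8))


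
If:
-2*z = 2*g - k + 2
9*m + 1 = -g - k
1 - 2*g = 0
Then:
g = 1/2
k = 2*z + 3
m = -2*z/9 - 1/2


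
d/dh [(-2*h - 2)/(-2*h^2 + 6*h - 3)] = 2*(-2*h^2 - 4*h + 9)/(4*h^4 - 24*h^3 + 48*h^2 - 36*h + 9)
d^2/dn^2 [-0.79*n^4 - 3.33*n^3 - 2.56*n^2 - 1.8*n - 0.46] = -9.48*n^2 - 19.98*n - 5.12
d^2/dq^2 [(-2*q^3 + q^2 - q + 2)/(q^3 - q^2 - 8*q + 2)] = 2*(-q^6 - 51*q^5 + 63*q^4 - 179*q^3 + 72*q^2 + 6*q + 120)/(q^9 - 3*q^8 - 21*q^7 + 53*q^6 + 156*q^5 - 282*q^4 - 404*q^3 + 372*q^2 - 96*q + 8)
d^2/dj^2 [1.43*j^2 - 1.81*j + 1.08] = 2.86000000000000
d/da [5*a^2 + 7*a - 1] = 10*a + 7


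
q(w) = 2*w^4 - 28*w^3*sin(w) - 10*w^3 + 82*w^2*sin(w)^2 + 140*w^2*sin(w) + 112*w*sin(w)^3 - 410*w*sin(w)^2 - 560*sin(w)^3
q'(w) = -28*w^3*cos(w) + 8*w^3 + 164*w^2*sin(w)*cos(w) - 84*w^2*sin(w) + 140*w^2*cos(w) - 30*w^2 + 336*w*sin(w)^2*cos(w) + 164*w*sin(w)^2 - 820*w*sin(w)*cos(w) + 280*w*sin(w) + 112*sin(w)^3 - 1680*sin(w)^2*cos(w) - 410*sin(w)^2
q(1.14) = -506.04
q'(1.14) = -598.75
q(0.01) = -0.00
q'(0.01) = -0.25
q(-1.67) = 1184.34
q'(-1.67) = 138.20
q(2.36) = -136.24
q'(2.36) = 632.80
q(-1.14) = 804.94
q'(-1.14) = -1292.04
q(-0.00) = 0.00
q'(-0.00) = 0.00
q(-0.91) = 501.34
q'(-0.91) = -1281.43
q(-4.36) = 8308.50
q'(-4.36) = -7707.59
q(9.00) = 2625.99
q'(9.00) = 7666.25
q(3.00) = -47.30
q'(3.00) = -388.43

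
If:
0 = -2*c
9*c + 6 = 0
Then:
No Solution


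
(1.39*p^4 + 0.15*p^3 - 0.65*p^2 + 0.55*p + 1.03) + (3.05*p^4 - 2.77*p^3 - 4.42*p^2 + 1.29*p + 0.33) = 4.44*p^4 - 2.62*p^3 - 5.07*p^2 + 1.84*p + 1.36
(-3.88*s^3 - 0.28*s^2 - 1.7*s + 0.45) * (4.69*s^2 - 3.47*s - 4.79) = -18.1972*s^5 + 12.1504*s^4 + 11.5838*s^3 + 9.3507*s^2 + 6.5815*s - 2.1555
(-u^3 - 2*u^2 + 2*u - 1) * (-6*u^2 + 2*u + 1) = 6*u^5 + 10*u^4 - 17*u^3 + 8*u^2 - 1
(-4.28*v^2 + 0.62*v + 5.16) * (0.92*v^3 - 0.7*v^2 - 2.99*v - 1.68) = -3.9376*v^5 + 3.5664*v^4 + 17.1104*v^3 + 1.7246*v^2 - 16.47*v - 8.6688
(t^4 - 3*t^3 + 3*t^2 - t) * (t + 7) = t^5 + 4*t^4 - 18*t^3 + 20*t^2 - 7*t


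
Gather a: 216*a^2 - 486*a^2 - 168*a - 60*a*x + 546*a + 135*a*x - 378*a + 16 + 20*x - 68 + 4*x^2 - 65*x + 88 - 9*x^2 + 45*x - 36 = -270*a^2 + 75*a*x - 5*x^2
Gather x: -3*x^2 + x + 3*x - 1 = -3*x^2 + 4*x - 1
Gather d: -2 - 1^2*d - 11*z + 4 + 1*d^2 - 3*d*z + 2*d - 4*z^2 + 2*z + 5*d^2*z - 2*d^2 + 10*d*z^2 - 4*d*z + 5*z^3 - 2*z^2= d^2*(5*z - 1) + d*(10*z^2 - 7*z + 1) + 5*z^3 - 6*z^2 - 9*z + 2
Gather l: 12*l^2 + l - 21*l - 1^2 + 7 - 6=12*l^2 - 20*l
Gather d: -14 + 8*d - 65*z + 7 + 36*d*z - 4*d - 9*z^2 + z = d*(36*z + 4) - 9*z^2 - 64*z - 7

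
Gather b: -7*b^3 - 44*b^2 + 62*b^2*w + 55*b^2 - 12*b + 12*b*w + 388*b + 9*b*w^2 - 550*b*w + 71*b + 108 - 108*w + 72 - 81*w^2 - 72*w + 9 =-7*b^3 + b^2*(62*w + 11) + b*(9*w^2 - 538*w + 447) - 81*w^2 - 180*w + 189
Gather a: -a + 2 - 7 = -a - 5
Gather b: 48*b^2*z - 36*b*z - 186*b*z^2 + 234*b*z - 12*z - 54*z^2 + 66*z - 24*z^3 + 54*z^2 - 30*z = 48*b^2*z + b*(-186*z^2 + 198*z) - 24*z^3 + 24*z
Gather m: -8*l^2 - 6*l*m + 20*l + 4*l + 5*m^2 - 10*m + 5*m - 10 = -8*l^2 + 24*l + 5*m^2 + m*(-6*l - 5) - 10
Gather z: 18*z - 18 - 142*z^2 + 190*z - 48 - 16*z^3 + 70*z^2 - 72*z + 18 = -16*z^3 - 72*z^2 + 136*z - 48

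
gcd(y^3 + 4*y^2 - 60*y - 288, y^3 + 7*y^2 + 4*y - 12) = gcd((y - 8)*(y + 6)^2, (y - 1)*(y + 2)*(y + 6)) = y + 6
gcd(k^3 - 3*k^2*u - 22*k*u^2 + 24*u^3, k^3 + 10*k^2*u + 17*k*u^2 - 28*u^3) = -k^2 - 3*k*u + 4*u^2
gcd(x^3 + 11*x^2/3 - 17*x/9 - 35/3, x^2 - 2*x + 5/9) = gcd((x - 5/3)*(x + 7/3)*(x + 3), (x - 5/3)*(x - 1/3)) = x - 5/3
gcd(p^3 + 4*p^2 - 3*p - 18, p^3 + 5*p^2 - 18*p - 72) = p + 3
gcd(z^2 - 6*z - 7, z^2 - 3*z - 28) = z - 7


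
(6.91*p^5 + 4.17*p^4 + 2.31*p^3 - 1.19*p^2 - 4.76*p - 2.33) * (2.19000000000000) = 15.1329*p^5 + 9.1323*p^4 + 5.0589*p^3 - 2.6061*p^2 - 10.4244*p - 5.1027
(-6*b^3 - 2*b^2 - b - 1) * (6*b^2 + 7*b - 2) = -36*b^5 - 54*b^4 - 8*b^3 - 9*b^2 - 5*b + 2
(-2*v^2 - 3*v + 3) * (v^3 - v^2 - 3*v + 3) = -2*v^5 - v^4 + 12*v^3 - 18*v + 9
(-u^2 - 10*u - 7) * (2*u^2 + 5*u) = -2*u^4 - 25*u^3 - 64*u^2 - 35*u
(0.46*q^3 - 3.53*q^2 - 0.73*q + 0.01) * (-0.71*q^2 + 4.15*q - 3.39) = -0.3266*q^5 + 4.4153*q^4 - 15.6906*q^3 + 8.9301*q^2 + 2.5162*q - 0.0339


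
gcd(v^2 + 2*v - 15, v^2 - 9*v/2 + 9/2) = v - 3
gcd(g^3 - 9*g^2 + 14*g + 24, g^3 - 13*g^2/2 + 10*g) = g - 4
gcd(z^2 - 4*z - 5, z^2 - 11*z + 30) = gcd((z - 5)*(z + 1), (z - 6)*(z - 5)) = z - 5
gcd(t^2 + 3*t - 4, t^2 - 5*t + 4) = t - 1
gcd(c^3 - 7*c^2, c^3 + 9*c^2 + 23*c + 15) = 1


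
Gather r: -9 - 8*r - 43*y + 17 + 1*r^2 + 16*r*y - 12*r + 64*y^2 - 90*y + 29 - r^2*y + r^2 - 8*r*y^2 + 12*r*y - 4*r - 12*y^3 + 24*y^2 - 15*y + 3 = r^2*(2 - y) + r*(-8*y^2 + 28*y - 24) - 12*y^3 + 88*y^2 - 148*y + 40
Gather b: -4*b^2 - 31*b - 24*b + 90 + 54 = -4*b^2 - 55*b + 144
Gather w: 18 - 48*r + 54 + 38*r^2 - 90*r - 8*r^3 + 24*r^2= -8*r^3 + 62*r^2 - 138*r + 72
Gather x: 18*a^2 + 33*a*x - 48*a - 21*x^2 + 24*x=18*a^2 - 48*a - 21*x^2 + x*(33*a + 24)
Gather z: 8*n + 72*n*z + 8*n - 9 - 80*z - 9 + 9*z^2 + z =16*n + 9*z^2 + z*(72*n - 79) - 18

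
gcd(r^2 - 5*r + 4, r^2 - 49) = 1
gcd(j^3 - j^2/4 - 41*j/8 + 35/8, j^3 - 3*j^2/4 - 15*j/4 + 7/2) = j^2 - 11*j/4 + 7/4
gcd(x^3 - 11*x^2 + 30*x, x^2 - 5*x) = x^2 - 5*x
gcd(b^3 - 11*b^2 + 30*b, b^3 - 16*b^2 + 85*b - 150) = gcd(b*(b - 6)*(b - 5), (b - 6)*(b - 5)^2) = b^2 - 11*b + 30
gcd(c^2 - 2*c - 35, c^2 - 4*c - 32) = 1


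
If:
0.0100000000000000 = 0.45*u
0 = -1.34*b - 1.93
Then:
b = -1.44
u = 0.02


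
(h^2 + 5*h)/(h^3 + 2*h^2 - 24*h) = (h + 5)/(h^2 + 2*h - 24)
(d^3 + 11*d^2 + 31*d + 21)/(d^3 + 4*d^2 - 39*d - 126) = (d + 1)/(d - 6)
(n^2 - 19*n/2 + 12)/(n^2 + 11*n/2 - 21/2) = (n - 8)/(n + 7)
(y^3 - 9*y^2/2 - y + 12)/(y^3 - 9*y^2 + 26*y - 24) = (y + 3/2)/(y - 3)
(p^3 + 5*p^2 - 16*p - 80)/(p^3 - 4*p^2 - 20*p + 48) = (p^2 + p - 20)/(p^2 - 8*p + 12)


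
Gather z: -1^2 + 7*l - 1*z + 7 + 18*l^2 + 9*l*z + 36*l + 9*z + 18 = 18*l^2 + 43*l + z*(9*l + 8) + 24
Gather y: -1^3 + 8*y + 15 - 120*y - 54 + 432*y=320*y - 40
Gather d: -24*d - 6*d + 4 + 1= 5 - 30*d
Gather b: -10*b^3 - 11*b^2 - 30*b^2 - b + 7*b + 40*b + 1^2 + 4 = -10*b^3 - 41*b^2 + 46*b + 5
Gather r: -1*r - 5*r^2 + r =-5*r^2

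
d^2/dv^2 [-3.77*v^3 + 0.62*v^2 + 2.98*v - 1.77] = 1.24 - 22.62*v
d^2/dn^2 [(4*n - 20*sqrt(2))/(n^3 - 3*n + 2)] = 24*(3*(n - 5*sqrt(2))*(n^2 - 1)^2 + (-n^2 - n*(n - 5*sqrt(2)) + 1)*(n^3 - 3*n + 2))/(n^3 - 3*n + 2)^3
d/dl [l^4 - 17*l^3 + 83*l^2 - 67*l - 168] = 4*l^3 - 51*l^2 + 166*l - 67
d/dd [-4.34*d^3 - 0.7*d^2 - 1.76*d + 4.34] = -13.02*d^2 - 1.4*d - 1.76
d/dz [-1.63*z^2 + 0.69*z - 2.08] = 0.69 - 3.26*z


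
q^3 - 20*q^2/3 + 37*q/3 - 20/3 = (q - 4)*(q - 5/3)*(q - 1)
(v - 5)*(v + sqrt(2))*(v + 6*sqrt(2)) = v^3 - 5*v^2 + 7*sqrt(2)*v^2 - 35*sqrt(2)*v + 12*v - 60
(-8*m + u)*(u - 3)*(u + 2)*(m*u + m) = -8*m^2*u^3 + 56*m^2*u + 48*m^2 + m*u^4 - 7*m*u^2 - 6*m*u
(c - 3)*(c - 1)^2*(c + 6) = c^4 + c^3 - 23*c^2 + 39*c - 18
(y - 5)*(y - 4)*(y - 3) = y^3 - 12*y^2 + 47*y - 60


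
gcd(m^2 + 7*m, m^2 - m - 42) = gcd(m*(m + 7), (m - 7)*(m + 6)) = 1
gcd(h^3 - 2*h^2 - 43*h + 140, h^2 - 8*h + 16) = h - 4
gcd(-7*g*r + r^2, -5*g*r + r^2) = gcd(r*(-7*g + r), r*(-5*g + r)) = r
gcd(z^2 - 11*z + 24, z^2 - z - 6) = z - 3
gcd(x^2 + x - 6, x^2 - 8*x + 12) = x - 2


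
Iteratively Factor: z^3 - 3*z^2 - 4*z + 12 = (z - 3)*(z^2 - 4) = (z - 3)*(z + 2)*(z - 2)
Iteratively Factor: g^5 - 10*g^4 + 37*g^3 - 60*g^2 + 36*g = (g - 2)*(g^4 - 8*g^3 + 21*g^2 - 18*g) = g*(g - 2)*(g^3 - 8*g^2 + 21*g - 18) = g*(g - 3)*(g - 2)*(g^2 - 5*g + 6) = g*(g - 3)^2*(g - 2)*(g - 2)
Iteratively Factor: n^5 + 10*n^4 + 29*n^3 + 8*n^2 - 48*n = (n)*(n^4 + 10*n^3 + 29*n^2 + 8*n - 48) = n*(n - 1)*(n^3 + 11*n^2 + 40*n + 48) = n*(n - 1)*(n + 4)*(n^2 + 7*n + 12) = n*(n - 1)*(n + 3)*(n + 4)*(n + 4)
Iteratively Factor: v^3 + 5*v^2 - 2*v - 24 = (v + 4)*(v^2 + v - 6) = (v + 3)*(v + 4)*(v - 2)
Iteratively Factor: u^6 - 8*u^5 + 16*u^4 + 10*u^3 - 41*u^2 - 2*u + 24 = (u + 1)*(u^5 - 9*u^4 + 25*u^3 - 15*u^2 - 26*u + 24) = (u - 4)*(u + 1)*(u^4 - 5*u^3 + 5*u^2 + 5*u - 6) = (u - 4)*(u - 1)*(u + 1)*(u^3 - 4*u^2 + u + 6) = (u - 4)*(u - 1)*(u + 1)^2*(u^2 - 5*u + 6) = (u - 4)*(u - 3)*(u - 1)*(u + 1)^2*(u - 2)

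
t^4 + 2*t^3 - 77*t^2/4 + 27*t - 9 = (t - 2)*(t - 3/2)*(t - 1/2)*(t + 6)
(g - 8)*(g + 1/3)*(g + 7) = g^3 - 2*g^2/3 - 169*g/3 - 56/3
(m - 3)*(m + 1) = m^2 - 2*m - 3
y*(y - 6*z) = y^2 - 6*y*z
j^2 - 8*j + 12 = (j - 6)*(j - 2)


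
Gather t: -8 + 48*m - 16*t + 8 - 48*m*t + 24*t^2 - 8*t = 48*m + 24*t^2 + t*(-48*m - 24)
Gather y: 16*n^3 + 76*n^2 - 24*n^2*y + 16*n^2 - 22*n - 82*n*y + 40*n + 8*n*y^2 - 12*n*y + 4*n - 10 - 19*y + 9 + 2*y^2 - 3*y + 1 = 16*n^3 + 92*n^2 + 22*n + y^2*(8*n + 2) + y*(-24*n^2 - 94*n - 22)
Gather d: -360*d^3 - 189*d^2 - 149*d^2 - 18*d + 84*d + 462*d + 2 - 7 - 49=-360*d^3 - 338*d^2 + 528*d - 54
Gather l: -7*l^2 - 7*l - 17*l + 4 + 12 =-7*l^2 - 24*l + 16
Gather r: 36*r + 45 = 36*r + 45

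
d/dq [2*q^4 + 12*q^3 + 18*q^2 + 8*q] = 8*q^3 + 36*q^2 + 36*q + 8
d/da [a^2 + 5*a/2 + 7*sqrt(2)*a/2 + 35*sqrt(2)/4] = 2*a + 5/2 + 7*sqrt(2)/2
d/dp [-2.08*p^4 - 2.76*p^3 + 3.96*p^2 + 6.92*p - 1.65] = -8.32*p^3 - 8.28*p^2 + 7.92*p + 6.92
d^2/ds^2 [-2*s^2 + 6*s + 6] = -4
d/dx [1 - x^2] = -2*x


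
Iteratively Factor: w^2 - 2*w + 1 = (w - 1)*(w - 1)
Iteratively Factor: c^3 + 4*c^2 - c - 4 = (c + 1)*(c^2 + 3*c - 4) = (c - 1)*(c + 1)*(c + 4)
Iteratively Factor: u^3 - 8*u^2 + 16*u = (u - 4)*(u^2 - 4*u) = u*(u - 4)*(u - 4)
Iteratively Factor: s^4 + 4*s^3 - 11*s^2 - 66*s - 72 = (s + 2)*(s^3 + 2*s^2 - 15*s - 36) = (s + 2)*(s + 3)*(s^2 - s - 12) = (s - 4)*(s + 2)*(s + 3)*(s + 3)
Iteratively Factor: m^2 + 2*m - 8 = (m + 4)*(m - 2)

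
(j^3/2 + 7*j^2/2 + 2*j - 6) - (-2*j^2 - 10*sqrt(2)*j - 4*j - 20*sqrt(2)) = j^3/2 + 11*j^2/2 + 6*j + 10*sqrt(2)*j - 6 + 20*sqrt(2)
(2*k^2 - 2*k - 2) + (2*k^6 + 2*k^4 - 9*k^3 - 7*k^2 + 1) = 2*k^6 + 2*k^4 - 9*k^3 - 5*k^2 - 2*k - 1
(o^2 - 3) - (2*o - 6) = o^2 - 2*o + 3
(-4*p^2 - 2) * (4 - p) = 4*p^3 - 16*p^2 + 2*p - 8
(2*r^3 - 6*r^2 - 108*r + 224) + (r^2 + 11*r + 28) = 2*r^3 - 5*r^2 - 97*r + 252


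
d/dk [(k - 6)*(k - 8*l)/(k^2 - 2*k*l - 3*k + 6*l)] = ((k - 6)*(k - 8*l)*(-2*k + 2*l + 3) + 2*(k - 4*l - 3)*(k^2 - 2*k*l - 3*k + 6*l))/(k^2 - 2*k*l - 3*k + 6*l)^2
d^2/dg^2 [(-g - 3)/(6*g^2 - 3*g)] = 2*(-4*g^3 - 36*g^2 + 18*g - 3)/(3*g^3*(8*g^3 - 12*g^2 + 6*g - 1))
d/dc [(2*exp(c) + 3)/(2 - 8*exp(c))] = 7*exp(c)/(4*exp(c) - 1)^2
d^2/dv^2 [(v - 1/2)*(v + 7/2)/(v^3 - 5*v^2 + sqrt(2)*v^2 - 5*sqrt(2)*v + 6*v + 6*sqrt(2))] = (4*v^6 + 36*v^5 - 294*v^4 + 96*sqrt(2)*v^4 - 408*sqrt(2)*v^3 + 692*v^3 - 837*v^2 + 243*sqrt(2)*v^2 + 408*v + 555*sqrt(2)*v - 222*sqrt(2) + 490)/(2*(v^9 - 15*v^8 + 3*sqrt(2)*v^8 - 45*sqrt(2)*v^7 + 99*v^7 - 395*v^6 + 281*sqrt(2)*v^6 - 945*sqrt(2)*v^5 + 1116*v^5 - 2370*v^4 + 1860*sqrt(2)*v^4 - 2230*sqrt(2)*v^3 + 3564*v^3 - 3240*v^2 + 1764*sqrt(2)*v^2 - 1080*sqrt(2)*v + 1296*v + 432*sqrt(2)))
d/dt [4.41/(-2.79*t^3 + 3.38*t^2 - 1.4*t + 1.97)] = (36.9117*t^2 - 29.8116*t + 6.174)/(2.79*t^3 - 3.38*t^2 + 1.4*t - 1.97)^2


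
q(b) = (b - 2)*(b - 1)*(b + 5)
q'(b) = (b - 2)*(b - 1) + (b - 2)*(b + 5) + (b - 1)*(b + 5) = 3*b^2 + 4*b - 13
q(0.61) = 3.04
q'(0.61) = -9.44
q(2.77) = 10.59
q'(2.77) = 21.10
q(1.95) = -0.33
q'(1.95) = 6.21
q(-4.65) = 13.15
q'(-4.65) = 33.27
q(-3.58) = 36.29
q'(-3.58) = 11.13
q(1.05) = -0.29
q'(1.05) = -5.49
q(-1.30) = 28.08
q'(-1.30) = -13.13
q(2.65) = 8.20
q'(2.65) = 18.67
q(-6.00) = -56.00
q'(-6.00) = 71.00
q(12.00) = 1870.00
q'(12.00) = 467.00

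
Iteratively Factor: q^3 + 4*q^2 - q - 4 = (q + 4)*(q^2 - 1) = (q - 1)*(q + 4)*(q + 1)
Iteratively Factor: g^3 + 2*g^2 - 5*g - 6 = (g + 1)*(g^2 + g - 6) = (g + 1)*(g + 3)*(g - 2)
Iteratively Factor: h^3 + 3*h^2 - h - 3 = (h - 1)*(h^2 + 4*h + 3) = (h - 1)*(h + 3)*(h + 1)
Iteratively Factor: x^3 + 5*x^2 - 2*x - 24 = (x - 2)*(x^2 + 7*x + 12) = (x - 2)*(x + 4)*(x + 3)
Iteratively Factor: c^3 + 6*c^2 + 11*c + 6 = (c + 3)*(c^2 + 3*c + 2) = (c + 1)*(c + 3)*(c + 2)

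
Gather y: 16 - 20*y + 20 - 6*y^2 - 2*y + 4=-6*y^2 - 22*y + 40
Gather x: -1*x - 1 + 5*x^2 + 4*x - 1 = 5*x^2 + 3*x - 2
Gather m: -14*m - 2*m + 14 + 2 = 16 - 16*m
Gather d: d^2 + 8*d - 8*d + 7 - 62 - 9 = d^2 - 64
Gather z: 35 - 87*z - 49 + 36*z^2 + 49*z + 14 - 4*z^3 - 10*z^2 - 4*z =-4*z^3 + 26*z^2 - 42*z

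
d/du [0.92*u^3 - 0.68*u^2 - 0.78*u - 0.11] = 2.76*u^2 - 1.36*u - 0.78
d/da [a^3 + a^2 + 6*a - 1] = 3*a^2 + 2*a + 6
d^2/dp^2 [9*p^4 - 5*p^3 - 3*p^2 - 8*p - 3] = 108*p^2 - 30*p - 6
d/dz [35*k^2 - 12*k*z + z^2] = -12*k + 2*z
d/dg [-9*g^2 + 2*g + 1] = 2 - 18*g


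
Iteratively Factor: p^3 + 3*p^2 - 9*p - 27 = (p - 3)*(p^2 + 6*p + 9) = (p - 3)*(p + 3)*(p + 3)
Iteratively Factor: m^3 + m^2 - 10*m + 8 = (m - 1)*(m^2 + 2*m - 8) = (m - 2)*(m - 1)*(m + 4)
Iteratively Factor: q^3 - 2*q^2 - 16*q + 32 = (q - 4)*(q^2 + 2*q - 8) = (q - 4)*(q - 2)*(q + 4)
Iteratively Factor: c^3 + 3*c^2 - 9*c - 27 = (c + 3)*(c^2 - 9) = (c - 3)*(c + 3)*(c + 3)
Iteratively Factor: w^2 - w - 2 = (w + 1)*(w - 2)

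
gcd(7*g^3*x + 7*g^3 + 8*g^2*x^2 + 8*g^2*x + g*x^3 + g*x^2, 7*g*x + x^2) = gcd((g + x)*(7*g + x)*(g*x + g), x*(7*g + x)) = 7*g + x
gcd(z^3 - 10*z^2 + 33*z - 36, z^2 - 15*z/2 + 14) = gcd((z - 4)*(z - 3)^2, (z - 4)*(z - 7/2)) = z - 4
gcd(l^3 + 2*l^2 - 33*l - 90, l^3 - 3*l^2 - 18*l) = l^2 - 3*l - 18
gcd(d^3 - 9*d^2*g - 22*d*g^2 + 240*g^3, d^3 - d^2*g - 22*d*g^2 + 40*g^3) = d + 5*g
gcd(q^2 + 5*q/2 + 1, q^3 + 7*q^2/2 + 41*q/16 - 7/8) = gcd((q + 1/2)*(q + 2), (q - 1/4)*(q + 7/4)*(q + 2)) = q + 2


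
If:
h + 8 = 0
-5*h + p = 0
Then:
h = -8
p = -40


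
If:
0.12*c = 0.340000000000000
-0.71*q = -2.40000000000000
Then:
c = 2.83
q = 3.38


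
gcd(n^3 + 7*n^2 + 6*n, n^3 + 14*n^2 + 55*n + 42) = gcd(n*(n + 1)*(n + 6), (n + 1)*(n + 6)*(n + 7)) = n^2 + 7*n + 6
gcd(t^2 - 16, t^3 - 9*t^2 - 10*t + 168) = t + 4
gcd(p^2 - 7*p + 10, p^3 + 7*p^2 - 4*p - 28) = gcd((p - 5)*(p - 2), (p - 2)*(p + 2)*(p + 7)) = p - 2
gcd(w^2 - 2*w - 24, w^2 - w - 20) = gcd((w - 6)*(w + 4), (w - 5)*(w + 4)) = w + 4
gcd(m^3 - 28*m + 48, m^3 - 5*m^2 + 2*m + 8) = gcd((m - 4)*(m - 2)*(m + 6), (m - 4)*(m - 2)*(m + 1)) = m^2 - 6*m + 8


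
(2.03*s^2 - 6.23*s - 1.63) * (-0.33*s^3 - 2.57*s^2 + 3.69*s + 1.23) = -0.6699*s^5 - 3.1612*s^4 + 24.0397*s^3 - 16.3027*s^2 - 13.6776*s - 2.0049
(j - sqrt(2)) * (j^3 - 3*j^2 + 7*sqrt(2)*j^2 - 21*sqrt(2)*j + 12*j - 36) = j^4 - 3*j^3 + 6*sqrt(2)*j^3 - 18*sqrt(2)*j^2 - 2*j^2 - 12*sqrt(2)*j + 6*j + 36*sqrt(2)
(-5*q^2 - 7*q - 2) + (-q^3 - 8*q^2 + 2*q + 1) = -q^3 - 13*q^2 - 5*q - 1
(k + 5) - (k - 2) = 7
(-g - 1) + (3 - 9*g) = 2 - 10*g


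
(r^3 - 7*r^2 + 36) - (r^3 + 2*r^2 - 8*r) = -9*r^2 + 8*r + 36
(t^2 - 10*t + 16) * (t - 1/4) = t^3 - 41*t^2/4 + 37*t/2 - 4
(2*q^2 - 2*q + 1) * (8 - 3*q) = -6*q^3 + 22*q^2 - 19*q + 8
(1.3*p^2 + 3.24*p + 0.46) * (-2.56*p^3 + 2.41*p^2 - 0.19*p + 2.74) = -3.328*p^5 - 5.1614*p^4 + 6.3838*p^3 + 4.055*p^2 + 8.7902*p + 1.2604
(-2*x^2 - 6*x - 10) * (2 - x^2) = 2*x^4 + 6*x^3 + 6*x^2 - 12*x - 20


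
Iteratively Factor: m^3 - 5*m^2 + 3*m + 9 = (m - 3)*(m^2 - 2*m - 3) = (m - 3)^2*(m + 1)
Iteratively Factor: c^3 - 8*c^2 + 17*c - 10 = (c - 1)*(c^2 - 7*c + 10) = (c - 5)*(c - 1)*(c - 2)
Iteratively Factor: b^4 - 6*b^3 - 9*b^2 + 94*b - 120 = (b - 2)*(b^3 - 4*b^2 - 17*b + 60) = (b - 3)*(b - 2)*(b^2 - b - 20) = (b - 5)*(b - 3)*(b - 2)*(b + 4)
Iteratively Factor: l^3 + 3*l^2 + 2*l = (l + 2)*(l^2 + l) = (l + 1)*(l + 2)*(l)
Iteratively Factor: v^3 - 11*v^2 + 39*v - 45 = (v - 3)*(v^2 - 8*v + 15) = (v - 3)^2*(v - 5)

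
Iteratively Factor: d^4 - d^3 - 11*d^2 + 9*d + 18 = (d + 3)*(d^3 - 4*d^2 + d + 6) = (d + 1)*(d + 3)*(d^2 - 5*d + 6) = (d - 2)*(d + 1)*(d + 3)*(d - 3)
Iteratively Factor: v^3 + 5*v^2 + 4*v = (v + 4)*(v^2 + v) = (v + 1)*(v + 4)*(v)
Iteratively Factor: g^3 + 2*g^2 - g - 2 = (g - 1)*(g^2 + 3*g + 2) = (g - 1)*(g + 2)*(g + 1)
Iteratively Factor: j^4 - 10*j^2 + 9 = (j + 3)*(j^3 - 3*j^2 - j + 3) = (j + 1)*(j + 3)*(j^2 - 4*j + 3) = (j - 1)*(j + 1)*(j + 3)*(j - 3)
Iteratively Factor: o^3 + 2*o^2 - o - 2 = (o + 2)*(o^2 - 1) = (o - 1)*(o + 2)*(o + 1)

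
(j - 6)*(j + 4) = j^2 - 2*j - 24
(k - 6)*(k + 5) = k^2 - k - 30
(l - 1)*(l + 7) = l^2 + 6*l - 7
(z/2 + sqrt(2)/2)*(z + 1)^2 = z^3/2 + sqrt(2)*z^2/2 + z^2 + z/2 + sqrt(2)*z + sqrt(2)/2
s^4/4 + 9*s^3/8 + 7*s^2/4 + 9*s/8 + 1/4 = (s/4 + 1/4)*(s + 1/2)*(s + 1)*(s + 2)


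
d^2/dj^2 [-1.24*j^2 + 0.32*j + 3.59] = -2.48000000000000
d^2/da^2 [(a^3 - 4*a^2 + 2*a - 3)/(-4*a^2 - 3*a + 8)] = 2*(-121*a^3 + 600*a^2 - 276*a + 331)/(64*a^6 + 144*a^5 - 276*a^4 - 549*a^3 + 552*a^2 + 576*a - 512)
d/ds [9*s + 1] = 9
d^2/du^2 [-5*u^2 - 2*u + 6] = -10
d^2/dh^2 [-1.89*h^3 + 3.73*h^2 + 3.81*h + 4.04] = 7.46 - 11.34*h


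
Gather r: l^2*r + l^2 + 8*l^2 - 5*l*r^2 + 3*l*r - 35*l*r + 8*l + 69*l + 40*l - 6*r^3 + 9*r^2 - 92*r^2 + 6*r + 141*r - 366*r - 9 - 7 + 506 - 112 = 9*l^2 + 117*l - 6*r^3 + r^2*(-5*l - 83) + r*(l^2 - 32*l - 219) + 378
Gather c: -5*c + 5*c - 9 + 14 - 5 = 0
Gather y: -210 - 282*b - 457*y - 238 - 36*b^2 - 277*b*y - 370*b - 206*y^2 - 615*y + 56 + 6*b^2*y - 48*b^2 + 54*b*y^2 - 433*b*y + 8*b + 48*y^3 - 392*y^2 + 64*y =-84*b^2 - 644*b + 48*y^3 + y^2*(54*b - 598) + y*(6*b^2 - 710*b - 1008) - 392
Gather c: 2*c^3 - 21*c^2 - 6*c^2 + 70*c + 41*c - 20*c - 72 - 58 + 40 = 2*c^3 - 27*c^2 + 91*c - 90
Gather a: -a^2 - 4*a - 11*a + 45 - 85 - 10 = -a^2 - 15*a - 50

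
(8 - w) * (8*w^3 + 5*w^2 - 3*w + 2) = -8*w^4 + 59*w^3 + 43*w^2 - 26*w + 16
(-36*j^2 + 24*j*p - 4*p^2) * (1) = -36*j^2 + 24*j*p - 4*p^2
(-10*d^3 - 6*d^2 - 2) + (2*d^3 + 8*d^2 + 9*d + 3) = -8*d^3 + 2*d^2 + 9*d + 1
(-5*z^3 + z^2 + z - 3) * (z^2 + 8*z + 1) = -5*z^5 - 39*z^4 + 4*z^3 + 6*z^2 - 23*z - 3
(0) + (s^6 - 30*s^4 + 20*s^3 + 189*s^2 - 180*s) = s^6 - 30*s^4 + 20*s^3 + 189*s^2 - 180*s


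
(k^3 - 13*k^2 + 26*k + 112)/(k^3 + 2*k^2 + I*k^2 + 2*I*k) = (k^2 - 15*k + 56)/(k*(k + I))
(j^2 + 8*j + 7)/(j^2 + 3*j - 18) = (j^2 + 8*j + 7)/(j^2 + 3*j - 18)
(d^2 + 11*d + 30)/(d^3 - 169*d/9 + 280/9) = 9*(d + 6)/(9*d^2 - 45*d + 56)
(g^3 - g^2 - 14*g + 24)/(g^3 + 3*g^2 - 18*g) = (g^2 + 2*g - 8)/(g*(g + 6))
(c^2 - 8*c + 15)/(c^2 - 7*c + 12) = (c - 5)/(c - 4)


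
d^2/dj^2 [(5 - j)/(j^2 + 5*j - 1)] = 2*(3*j*(j^2 + 5*j - 1) - (j - 5)*(2*j + 5)^2)/(j^2 + 5*j - 1)^3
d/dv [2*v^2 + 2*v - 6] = 4*v + 2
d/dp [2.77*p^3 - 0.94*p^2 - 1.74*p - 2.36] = 8.31*p^2 - 1.88*p - 1.74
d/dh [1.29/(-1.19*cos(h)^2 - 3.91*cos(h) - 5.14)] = -(3.0702*cos(h) + 5.0439)*sin(h)/(1.19*cos(h)^2 + 3.91*cos(h) + 5.14)^2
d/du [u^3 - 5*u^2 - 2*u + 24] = 3*u^2 - 10*u - 2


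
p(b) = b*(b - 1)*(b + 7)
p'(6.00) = 173.00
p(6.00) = 390.00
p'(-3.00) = -16.00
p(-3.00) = 48.00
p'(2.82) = 50.70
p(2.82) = 50.40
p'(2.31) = 36.73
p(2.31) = 28.17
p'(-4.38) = -2.01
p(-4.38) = 61.74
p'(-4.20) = -4.48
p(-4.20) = 61.15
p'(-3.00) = -16.00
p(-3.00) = 48.00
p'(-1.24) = -17.27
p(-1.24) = 16.00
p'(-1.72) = -18.76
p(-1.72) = 24.70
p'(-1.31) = -17.57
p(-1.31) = 17.22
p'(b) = b*(b - 1) + b*(b + 7) + (b - 1)*(b + 7) = 3*b^2 + 12*b - 7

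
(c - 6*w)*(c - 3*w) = c^2 - 9*c*w + 18*w^2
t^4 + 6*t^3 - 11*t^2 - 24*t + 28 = (t - 2)*(t - 1)*(t + 2)*(t + 7)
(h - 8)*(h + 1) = h^2 - 7*h - 8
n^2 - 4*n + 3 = (n - 3)*(n - 1)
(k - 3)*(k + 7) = k^2 + 4*k - 21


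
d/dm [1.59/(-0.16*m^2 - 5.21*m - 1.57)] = (0.5088*m + 8.2839)/(0.16*m^2 + 5.21*m + 1.57)^2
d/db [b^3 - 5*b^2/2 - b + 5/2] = 3*b^2 - 5*b - 1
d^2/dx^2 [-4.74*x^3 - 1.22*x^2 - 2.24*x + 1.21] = -28.44*x - 2.44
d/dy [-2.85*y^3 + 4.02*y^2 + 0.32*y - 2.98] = -8.55*y^2 + 8.04*y + 0.32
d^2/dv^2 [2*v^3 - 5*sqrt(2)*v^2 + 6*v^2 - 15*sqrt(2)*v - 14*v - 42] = 12*v - 10*sqrt(2) + 12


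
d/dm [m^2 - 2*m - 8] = 2*m - 2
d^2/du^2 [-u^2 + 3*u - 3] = -2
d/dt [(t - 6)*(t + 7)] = 2*t + 1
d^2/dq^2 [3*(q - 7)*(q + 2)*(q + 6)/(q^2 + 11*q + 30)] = 216/(q^3 + 15*q^2 + 75*q + 125)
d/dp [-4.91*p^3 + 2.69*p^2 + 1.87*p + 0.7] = -14.73*p^2 + 5.38*p + 1.87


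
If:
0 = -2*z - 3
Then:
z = -3/2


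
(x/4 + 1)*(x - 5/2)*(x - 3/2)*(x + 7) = x^4/4 + 7*x^3/4 - 49*x^2/16 - 283*x/16 + 105/4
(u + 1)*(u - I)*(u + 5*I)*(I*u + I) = I*u^4 - 4*u^3 + 2*I*u^3 - 8*u^2 + 6*I*u^2 - 4*u + 10*I*u + 5*I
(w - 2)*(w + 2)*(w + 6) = w^3 + 6*w^2 - 4*w - 24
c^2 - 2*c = c*(c - 2)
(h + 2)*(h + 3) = h^2 + 5*h + 6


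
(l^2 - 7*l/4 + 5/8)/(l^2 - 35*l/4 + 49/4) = (8*l^2 - 14*l + 5)/(2*(4*l^2 - 35*l + 49))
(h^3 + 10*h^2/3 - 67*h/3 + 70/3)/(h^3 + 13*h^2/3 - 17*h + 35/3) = (h - 2)/(h - 1)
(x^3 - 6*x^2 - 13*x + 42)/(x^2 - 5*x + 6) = (x^2 - 4*x - 21)/(x - 3)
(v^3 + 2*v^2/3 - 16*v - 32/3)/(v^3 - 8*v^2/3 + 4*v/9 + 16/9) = 3*(v^2 - 16)/(3*v^2 - 10*v + 8)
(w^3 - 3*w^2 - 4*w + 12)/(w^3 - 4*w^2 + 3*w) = (w^2 - 4)/(w*(w - 1))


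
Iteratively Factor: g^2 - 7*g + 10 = (g - 2)*(g - 5)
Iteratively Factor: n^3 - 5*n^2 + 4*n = (n - 1)*(n^2 - 4*n) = (n - 4)*(n - 1)*(n)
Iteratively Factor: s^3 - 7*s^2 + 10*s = (s - 2)*(s^2 - 5*s) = s*(s - 2)*(s - 5)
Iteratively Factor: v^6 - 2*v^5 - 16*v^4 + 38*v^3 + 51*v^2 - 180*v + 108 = (v - 2)*(v^5 - 16*v^3 + 6*v^2 + 63*v - 54) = (v - 2)^2*(v^4 + 2*v^3 - 12*v^2 - 18*v + 27) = (v - 2)^2*(v - 1)*(v^3 + 3*v^2 - 9*v - 27) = (v - 2)^2*(v - 1)*(v + 3)*(v^2 - 9) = (v - 2)^2*(v - 1)*(v + 3)^2*(v - 3)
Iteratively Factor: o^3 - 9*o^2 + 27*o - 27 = (o - 3)*(o^2 - 6*o + 9) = (o - 3)^2*(o - 3)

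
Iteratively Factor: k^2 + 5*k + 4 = (k + 1)*(k + 4)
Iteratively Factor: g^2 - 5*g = (g)*(g - 5)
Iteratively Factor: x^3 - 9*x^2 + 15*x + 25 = (x - 5)*(x^2 - 4*x - 5) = (x - 5)*(x + 1)*(x - 5)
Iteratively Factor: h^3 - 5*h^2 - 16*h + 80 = (h + 4)*(h^2 - 9*h + 20) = (h - 5)*(h + 4)*(h - 4)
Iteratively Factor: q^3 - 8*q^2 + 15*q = (q - 5)*(q^2 - 3*q) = q*(q - 5)*(q - 3)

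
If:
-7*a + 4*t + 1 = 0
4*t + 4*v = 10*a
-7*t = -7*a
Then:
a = 1/3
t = 1/3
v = 1/2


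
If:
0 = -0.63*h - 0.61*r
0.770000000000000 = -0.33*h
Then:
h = -2.33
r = 2.41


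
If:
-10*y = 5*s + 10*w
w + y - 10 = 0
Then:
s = -20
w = 10 - y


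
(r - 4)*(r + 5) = r^2 + r - 20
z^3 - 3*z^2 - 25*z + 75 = (z - 5)*(z - 3)*(z + 5)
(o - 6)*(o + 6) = o^2 - 36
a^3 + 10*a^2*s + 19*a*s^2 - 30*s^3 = (a - s)*(a + 5*s)*(a + 6*s)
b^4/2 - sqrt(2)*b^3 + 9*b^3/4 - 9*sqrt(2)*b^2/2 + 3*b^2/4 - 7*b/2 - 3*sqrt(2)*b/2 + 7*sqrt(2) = (b/2 + 1)*(b - 1)*(b + 7/2)*(b - 2*sqrt(2))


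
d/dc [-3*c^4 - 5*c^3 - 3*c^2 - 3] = 3*c*(-4*c^2 - 5*c - 2)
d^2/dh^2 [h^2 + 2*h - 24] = 2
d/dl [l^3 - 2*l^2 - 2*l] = 3*l^2 - 4*l - 2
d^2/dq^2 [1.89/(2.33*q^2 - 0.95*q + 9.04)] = (-20.521242*q^2 + 8.36703*q + 1.89*(4.66*q - 0.95)*(9.32*q - 1.9) - 79.618896)/(2.33*q^2 - 0.95*q + 9.04)^3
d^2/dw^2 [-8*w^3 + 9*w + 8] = -48*w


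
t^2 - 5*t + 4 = (t - 4)*(t - 1)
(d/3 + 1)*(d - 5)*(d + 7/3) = d^3/3 + d^2/9 - 59*d/9 - 35/3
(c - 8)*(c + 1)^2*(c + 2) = c^4 - 4*c^3 - 27*c^2 - 38*c - 16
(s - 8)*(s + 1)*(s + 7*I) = s^3 - 7*s^2 + 7*I*s^2 - 8*s - 49*I*s - 56*I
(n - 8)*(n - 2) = n^2 - 10*n + 16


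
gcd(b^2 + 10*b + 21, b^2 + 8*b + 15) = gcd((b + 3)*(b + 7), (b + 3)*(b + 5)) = b + 3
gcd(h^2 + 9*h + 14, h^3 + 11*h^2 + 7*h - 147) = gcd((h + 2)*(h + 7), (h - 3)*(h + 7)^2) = h + 7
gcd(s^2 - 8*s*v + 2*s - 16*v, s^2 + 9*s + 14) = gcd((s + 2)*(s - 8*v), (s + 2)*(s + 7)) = s + 2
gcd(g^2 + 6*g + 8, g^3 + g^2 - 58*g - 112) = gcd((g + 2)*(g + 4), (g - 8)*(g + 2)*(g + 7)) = g + 2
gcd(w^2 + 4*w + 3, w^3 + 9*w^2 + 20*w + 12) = w + 1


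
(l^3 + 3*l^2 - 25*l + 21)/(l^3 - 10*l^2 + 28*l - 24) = (l^3 + 3*l^2 - 25*l + 21)/(l^3 - 10*l^2 + 28*l - 24)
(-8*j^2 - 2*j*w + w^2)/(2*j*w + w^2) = (-4*j + w)/w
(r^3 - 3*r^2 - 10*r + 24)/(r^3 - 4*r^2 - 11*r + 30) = (r - 4)/(r - 5)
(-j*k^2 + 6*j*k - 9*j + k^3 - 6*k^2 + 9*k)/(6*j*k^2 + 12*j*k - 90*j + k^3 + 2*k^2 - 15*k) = (-j*k + 3*j + k^2 - 3*k)/(6*j*k + 30*j + k^2 + 5*k)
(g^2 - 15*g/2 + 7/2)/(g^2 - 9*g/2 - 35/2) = (2*g - 1)/(2*g + 5)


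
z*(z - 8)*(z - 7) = z^3 - 15*z^2 + 56*z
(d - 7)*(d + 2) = d^2 - 5*d - 14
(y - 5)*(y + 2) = y^2 - 3*y - 10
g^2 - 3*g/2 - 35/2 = (g - 5)*(g + 7/2)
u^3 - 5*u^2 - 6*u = u*(u - 6)*(u + 1)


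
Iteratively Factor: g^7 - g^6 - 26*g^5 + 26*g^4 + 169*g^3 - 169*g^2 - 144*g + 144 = (g - 4)*(g^6 + 3*g^5 - 14*g^4 - 30*g^3 + 49*g^2 + 27*g - 36) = (g - 4)*(g - 1)*(g^5 + 4*g^4 - 10*g^3 - 40*g^2 + 9*g + 36) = (g - 4)*(g - 1)*(g + 3)*(g^4 + g^3 - 13*g^2 - g + 12) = (g - 4)*(g - 1)*(g + 1)*(g + 3)*(g^3 - 13*g + 12) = (g - 4)*(g - 3)*(g - 1)*(g + 1)*(g + 3)*(g^2 + 3*g - 4) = (g - 4)*(g - 3)*(g - 1)*(g + 1)*(g + 3)*(g + 4)*(g - 1)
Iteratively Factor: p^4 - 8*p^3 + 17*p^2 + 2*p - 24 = (p - 3)*(p^3 - 5*p^2 + 2*p + 8) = (p - 4)*(p - 3)*(p^2 - p - 2) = (p - 4)*(p - 3)*(p + 1)*(p - 2)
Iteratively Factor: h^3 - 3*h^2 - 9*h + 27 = (h - 3)*(h^2 - 9) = (h - 3)^2*(h + 3)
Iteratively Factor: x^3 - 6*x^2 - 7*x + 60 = (x + 3)*(x^2 - 9*x + 20) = (x - 4)*(x + 3)*(x - 5)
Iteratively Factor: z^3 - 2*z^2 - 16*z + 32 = (z - 4)*(z^2 + 2*z - 8) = (z - 4)*(z + 4)*(z - 2)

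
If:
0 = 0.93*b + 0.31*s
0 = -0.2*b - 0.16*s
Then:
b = 0.00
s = 0.00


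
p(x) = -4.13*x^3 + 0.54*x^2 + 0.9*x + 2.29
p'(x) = -12.39*x^2 + 1.08*x + 0.9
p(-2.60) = 76.19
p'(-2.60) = -85.66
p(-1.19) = 8.94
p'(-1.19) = -17.93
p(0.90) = 0.53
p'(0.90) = -8.16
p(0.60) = 2.13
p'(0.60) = -2.91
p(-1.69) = 22.25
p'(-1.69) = -36.31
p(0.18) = 2.45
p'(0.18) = 0.69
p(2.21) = -37.66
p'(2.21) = -57.23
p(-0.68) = 3.23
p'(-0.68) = -5.56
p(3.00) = -101.66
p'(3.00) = -107.37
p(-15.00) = 14049.04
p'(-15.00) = -2803.05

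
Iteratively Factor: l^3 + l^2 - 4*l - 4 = (l + 1)*(l^2 - 4) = (l - 2)*(l + 1)*(l + 2)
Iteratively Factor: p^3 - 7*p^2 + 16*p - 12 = (p - 2)*(p^2 - 5*p + 6) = (p - 3)*(p - 2)*(p - 2)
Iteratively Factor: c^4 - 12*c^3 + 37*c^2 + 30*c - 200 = (c - 4)*(c^3 - 8*c^2 + 5*c + 50) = (c - 4)*(c + 2)*(c^2 - 10*c + 25) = (c - 5)*(c - 4)*(c + 2)*(c - 5)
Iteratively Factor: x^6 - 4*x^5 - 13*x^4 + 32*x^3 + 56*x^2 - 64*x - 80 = (x - 5)*(x^5 + x^4 - 8*x^3 - 8*x^2 + 16*x + 16) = (x - 5)*(x - 2)*(x^4 + 3*x^3 - 2*x^2 - 12*x - 8) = (x - 5)*(x - 2)*(x + 2)*(x^3 + x^2 - 4*x - 4) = (x - 5)*(x - 2)*(x + 2)^2*(x^2 - x - 2) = (x - 5)*(x - 2)*(x + 1)*(x + 2)^2*(x - 2)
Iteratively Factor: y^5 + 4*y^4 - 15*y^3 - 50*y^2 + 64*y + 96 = (y - 3)*(y^4 + 7*y^3 + 6*y^2 - 32*y - 32) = (y - 3)*(y + 4)*(y^3 + 3*y^2 - 6*y - 8) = (y - 3)*(y - 2)*(y + 4)*(y^2 + 5*y + 4) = (y - 3)*(y - 2)*(y + 4)^2*(y + 1)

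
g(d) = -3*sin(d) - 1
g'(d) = -3*cos(d)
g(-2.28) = 1.28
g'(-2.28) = 1.95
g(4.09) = 1.44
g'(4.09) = 1.75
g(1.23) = -3.83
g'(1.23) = -1.00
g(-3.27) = -1.38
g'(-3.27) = 2.98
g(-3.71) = -2.61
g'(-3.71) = 2.53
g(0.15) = -1.45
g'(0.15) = -2.97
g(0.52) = -2.49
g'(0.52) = -2.60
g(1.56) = -4.00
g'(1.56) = -0.03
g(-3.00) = -0.58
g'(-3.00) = 2.97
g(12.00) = 0.61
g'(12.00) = -2.53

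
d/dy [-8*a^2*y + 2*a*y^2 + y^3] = -8*a^2 + 4*a*y + 3*y^2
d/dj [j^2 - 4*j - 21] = 2*j - 4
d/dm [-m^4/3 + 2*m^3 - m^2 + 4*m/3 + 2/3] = -4*m^3/3 + 6*m^2 - 2*m + 4/3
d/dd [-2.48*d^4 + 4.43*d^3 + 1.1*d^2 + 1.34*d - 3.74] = -9.92*d^3 + 13.29*d^2 + 2.2*d + 1.34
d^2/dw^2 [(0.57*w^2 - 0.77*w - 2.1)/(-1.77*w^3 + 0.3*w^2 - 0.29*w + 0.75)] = (-3.571506*w^6 + 14.473998*w^5 + 78.251346*w^4 - 29.186112*w^3 + 20.63718*w^2 + 14.5908*w - 0.89808)/(5.545233*w^9 - 2.81961*w^8 + 3.203523*w^7 - 7.999965*w^6 + 2.914371*w^5 - 2.58804*w^4 + 3.402764*w^3 - 0.695475*w^2 + 0.489375*w - 0.421875)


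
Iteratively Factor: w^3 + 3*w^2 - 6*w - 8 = (w - 2)*(w^2 + 5*w + 4) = (w - 2)*(w + 4)*(w + 1)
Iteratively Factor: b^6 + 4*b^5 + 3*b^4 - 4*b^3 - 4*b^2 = (b + 1)*(b^5 + 3*b^4 - 4*b^2) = b*(b + 1)*(b^4 + 3*b^3 - 4*b) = b*(b + 1)*(b + 2)*(b^3 + b^2 - 2*b) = b*(b - 1)*(b + 1)*(b + 2)*(b^2 + 2*b) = b*(b - 1)*(b + 1)*(b + 2)^2*(b)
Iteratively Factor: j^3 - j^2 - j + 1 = (j + 1)*(j^2 - 2*j + 1) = (j - 1)*(j + 1)*(j - 1)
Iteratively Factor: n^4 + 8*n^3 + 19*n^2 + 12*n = (n + 3)*(n^3 + 5*n^2 + 4*n) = n*(n + 3)*(n^2 + 5*n + 4) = n*(n + 1)*(n + 3)*(n + 4)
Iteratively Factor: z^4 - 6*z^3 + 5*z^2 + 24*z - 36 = (z - 2)*(z^3 - 4*z^2 - 3*z + 18) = (z - 2)*(z + 2)*(z^2 - 6*z + 9) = (z - 3)*(z - 2)*(z + 2)*(z - 3)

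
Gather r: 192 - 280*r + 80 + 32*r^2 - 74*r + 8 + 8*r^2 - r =40*r^2 - 355*r + 280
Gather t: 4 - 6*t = 4 - 6*t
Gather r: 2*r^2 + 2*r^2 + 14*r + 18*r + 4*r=4*r^2 + 36*r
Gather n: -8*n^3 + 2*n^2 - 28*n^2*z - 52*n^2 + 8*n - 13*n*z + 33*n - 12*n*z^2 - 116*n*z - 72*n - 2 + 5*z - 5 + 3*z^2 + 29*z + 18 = -8*n^3 + n^2*(-28*z - 50) + n*(-12*z^2 - 129*z - 31) + 3*z^2 + 34*z + 11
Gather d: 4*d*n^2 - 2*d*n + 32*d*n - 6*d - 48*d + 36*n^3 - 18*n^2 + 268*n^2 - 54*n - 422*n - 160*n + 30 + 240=d*(4*n^2 + 30*n - 54) + 36*n^3 + 250*n^2 - 636*n + 270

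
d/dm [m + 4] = 1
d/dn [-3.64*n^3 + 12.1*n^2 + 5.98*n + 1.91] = -10.92*n^2 + 24.2*n + 5.98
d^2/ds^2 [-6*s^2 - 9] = -12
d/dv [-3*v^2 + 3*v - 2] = 3 - 6*v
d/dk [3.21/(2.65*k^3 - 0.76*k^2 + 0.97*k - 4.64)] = (-25.5195*k^2 + 4.8792*k - 3.1137)/(2.65*k^3 - 0.76*k^2 + 0.97*k - 4.64)^2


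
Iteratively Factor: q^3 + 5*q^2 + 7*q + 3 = (q + 1)*(q^2 + 4*q + 3) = (q + 1)^2*(q + 3)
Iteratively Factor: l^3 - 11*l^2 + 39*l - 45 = (l - 3)*(l^2 - 8*l + 15) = (l - 3)^2*(l - 5)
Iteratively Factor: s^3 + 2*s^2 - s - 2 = (s + 2)*(s^2 - 1) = (s + 1)*(s + 2)*(s - 1)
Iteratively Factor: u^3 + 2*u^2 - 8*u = (u + 4)*(u^2 - 2*u) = u*(u + 4)*(u - 2)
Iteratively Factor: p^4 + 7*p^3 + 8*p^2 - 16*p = (p + 4)*(p^3 + 3*p^2 - 4*p) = (p - 1)*(p + 4)*(p^2 + 4*p) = (p - 1)*(p + 4)^2*(p)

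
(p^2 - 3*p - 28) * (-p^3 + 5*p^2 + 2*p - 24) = -p^5 + 8*p^4 + 15*p^3 - 170*p^2 + 16*p + 672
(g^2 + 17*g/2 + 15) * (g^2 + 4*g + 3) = g^4 + 25*g^3/2 + 52*g^2 + 171*g/2 + 45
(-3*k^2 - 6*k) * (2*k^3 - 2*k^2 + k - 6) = -6*k^5 - 6*k^4 + 9*k^3 + 12*k^2 + 36*k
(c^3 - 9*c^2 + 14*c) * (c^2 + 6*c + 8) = c^5 - 3*c^4 - 32*c^3 + 12*c^2 + 112*c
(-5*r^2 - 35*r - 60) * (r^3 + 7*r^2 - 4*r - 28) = -5*r^5 - 70*r^4 - 285*r^3 - 140*r^2 + 1220*r + 1680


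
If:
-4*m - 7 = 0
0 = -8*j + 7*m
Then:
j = -49/32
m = -7/4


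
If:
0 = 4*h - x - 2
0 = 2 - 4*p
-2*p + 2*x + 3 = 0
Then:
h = 1/4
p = 1/2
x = -1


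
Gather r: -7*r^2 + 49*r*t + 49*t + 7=-7*r^2 + 49*r*t + 49*t + 7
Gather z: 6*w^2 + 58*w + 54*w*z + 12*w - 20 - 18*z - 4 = 6*w^2 + 70*w + z*(54*w - 18) - 24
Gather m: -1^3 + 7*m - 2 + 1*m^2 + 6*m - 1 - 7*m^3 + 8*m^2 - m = -7*m^3 + 9*m^2 + 12*m - 4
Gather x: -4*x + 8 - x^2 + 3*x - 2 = -x^2 - x + 6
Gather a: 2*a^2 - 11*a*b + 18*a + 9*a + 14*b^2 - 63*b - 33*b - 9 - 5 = 2*a^2 + a*(27 - 11*b) + 14*b^2 - 96*b - 14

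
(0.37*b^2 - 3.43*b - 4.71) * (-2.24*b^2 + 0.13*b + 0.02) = -0.8288*b^4 + 7.7313*b^3 + 10.1119*b^2 - 0.6809*b - 0.0942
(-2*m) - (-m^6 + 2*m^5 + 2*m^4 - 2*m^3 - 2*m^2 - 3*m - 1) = m^6 - 2*m^5 - 2*m^4 + 2*m^3 + 2*m^2 + m + 1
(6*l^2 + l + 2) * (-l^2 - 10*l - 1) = -6*l^4 - 61*l^3 - 18*l^2 - 21*l - 2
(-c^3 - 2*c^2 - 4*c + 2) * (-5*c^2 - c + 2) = 5*c^5 + 11*c^4 + 20*c^3 - 10*c^2 - 10*c + 4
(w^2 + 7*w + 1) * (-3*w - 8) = -3*w^3 - 29*w^2 - 59*w - 8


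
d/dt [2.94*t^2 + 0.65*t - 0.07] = 5.88*t + 0.65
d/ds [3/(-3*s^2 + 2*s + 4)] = 6*(3*s - 1)/(-3*s^2 + 2*s + 4)^2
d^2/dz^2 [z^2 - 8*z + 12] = 2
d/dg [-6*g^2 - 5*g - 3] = -12*g - 5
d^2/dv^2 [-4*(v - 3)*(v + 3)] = -8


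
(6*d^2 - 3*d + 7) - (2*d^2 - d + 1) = 4*d^2 - 2*d + 6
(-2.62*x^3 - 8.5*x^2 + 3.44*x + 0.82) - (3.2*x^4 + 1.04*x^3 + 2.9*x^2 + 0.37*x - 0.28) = -3.2*x^4 - 3.66*x^3 - 11.4*x^2 + 3.07*x + 1.1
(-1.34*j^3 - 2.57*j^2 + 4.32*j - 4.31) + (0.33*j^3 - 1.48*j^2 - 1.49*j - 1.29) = -1.01*j^3 - 4.05*j^2 + 2.83*j - 5.6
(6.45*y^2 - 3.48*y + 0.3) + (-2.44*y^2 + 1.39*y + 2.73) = 4.01*y^2 - 2.09*y + 3.03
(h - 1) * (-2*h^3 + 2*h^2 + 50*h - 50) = -2*h^4 + 4*h^3 + 48*h^2 - 100*h + 50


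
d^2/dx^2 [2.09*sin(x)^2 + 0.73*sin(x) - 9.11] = -0.73*sin(x) + 4.18*cos(2*x)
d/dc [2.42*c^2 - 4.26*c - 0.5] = 4.84*c - 4.26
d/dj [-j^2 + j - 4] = 1 - 2*j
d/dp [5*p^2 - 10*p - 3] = 10*p - 10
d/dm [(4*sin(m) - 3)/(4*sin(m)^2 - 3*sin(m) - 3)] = (-16*sin(m)^2 + 24*sin(m) - 21)*cos(m)/(4*sin(m)^2 - 3*sin(m) - 3)^2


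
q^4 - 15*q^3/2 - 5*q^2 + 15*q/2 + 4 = (q - 8)*(q - 1)*(q + 1/2)*(q + 1)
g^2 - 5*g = g*(g - 5)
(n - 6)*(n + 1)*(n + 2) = n^3 - 3*n^2 - 16*n - 12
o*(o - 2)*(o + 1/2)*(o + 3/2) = o^4 - 13*o^2/4 - 3*o/2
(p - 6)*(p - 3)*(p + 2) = p^3 - 7*p^2 + 36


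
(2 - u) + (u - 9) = -7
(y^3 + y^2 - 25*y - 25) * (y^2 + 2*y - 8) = y^5 + 3*y^4 - 31*y^3 - 83*y^2 + 150*y + 200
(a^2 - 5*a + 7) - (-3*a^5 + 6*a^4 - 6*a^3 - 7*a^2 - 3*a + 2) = 3*a^5 - 6*a^4 + 6*a^3 + 8*a^2 - 2*a + 5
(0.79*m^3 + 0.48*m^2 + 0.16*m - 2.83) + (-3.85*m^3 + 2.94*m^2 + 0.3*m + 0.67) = -3.06*m^3 + 3.42*m^2 + 0.46*m - 2.16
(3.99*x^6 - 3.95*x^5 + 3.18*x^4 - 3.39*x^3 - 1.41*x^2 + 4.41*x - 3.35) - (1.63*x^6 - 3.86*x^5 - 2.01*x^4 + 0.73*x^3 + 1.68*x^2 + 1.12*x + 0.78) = 2.36*x^6 - 0.0900000000000003*x^5 + 5.19*x^4 - 4.12*x^3 - 3.09*x^2 + 3.29*x - 4.13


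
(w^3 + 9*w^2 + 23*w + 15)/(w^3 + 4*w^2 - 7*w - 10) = (w + 3)/(w - 2)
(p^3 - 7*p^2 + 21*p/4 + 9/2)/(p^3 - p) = (4*p^3 - 28*p^2 + 21*p + 18)/(4*p*(p^2 - 1))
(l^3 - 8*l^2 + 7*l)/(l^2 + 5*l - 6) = l*(l - 7)/(l + 6)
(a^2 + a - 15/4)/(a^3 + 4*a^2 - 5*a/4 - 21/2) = (2*a + 5)/(2*a^2 + 11*a + 14)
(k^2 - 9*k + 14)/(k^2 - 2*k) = (k - 7)/k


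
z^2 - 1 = (z - 1)*(z + 1)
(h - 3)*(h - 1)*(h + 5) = h^3 + h^2 - 17*h + 15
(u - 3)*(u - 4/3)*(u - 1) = u^3 - 16*u^2/3 + 25*u/3 - 4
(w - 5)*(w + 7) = w^2 + 2*w - 35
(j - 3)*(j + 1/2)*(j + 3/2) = j^3 - j^2 - 21*j/4 - 9/4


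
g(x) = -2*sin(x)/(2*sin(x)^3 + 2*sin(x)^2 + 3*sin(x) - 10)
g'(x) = -2*(-6*sin(x)^2*cos(x) - 4*sin(x)*cos(x) - 3*cos(x))*sin(x)/(2*sin(x)^3 + 2*sin(x)^2 + 3*sin(x) - 10)^2 - 2*cos(x)/(2*sin(x)^3 + 2*sin(x)^2 + 3*sin(x) - 10) = 4*(2*sin(x)^3 + sin(x)^2 + 5)*cos(x)/(2*sin(x)^3 + 2*sin(x)^2 + 3*sin(x) - 10)^2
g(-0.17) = -0.03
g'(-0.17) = 0.18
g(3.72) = -0.10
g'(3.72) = -0.13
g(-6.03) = 0.06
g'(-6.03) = 0.24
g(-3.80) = 0.18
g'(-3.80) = -0.38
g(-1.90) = -0.15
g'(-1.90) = -0.03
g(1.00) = 0.35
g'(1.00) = 0.63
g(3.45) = -0.06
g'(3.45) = -0.17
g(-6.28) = 0.00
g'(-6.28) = 0.20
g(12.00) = -0.09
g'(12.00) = 0.13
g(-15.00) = -0.11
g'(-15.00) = -0.11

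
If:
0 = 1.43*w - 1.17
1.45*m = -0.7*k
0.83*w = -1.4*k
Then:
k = -0.49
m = 0.23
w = 0.82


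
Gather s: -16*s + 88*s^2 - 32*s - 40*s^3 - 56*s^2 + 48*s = -40*s^3 + 32*s^2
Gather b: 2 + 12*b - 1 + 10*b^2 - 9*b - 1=10*b^2 + 3*b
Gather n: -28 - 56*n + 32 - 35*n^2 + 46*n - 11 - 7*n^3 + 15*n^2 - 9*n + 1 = -7*n^3 - 20*n^2 - 19*n - 6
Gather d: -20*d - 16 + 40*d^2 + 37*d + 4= 40*d^2 + 17*d - 12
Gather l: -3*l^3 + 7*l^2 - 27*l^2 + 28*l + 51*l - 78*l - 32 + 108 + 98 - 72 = -3*l^3 - 20*l^2 + l + 102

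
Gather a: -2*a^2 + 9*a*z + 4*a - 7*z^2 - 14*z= -2*a^2 + a*(9*z + 4) - 7*z^2 - 14*z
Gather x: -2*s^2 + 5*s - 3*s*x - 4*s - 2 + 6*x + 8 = -2*s^2 + s + x*(6 - 3*s) + 6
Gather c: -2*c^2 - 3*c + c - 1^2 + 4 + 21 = -2*c^2 - 2*c + 24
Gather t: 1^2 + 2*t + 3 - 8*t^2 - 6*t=-8*t^2 - 4*t + 4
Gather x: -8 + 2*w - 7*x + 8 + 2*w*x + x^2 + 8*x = 2*w + x^2 + x*(2*w + 1)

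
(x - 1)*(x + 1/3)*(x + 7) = x^3 + 19*x^2/3 - 5*x - 7/3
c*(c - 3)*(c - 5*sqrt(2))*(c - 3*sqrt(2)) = c^4 - 8*sqrt(2)*c^3 - 3*c^3 + 30*c^2 + 24*sqrt(2)*c^2 - 90*c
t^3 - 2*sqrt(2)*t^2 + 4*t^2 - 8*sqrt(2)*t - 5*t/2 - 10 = (t + 4)*(t - 5*sqrt(2)/2)*(t + sqrt(2)/2)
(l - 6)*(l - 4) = l^2 - 10*l + 24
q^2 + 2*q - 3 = (q - 1)*(q + 3)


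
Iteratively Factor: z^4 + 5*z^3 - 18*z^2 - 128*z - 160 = (z + 4)*(z^3 + z^2 - 22*z - 40) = (z - 5)*(z + 4)*(z^2 + 6*z + 8) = (z - 5)*(z + 4)^2*(z + 2)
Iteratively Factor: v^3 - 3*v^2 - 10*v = (v + 2)*(v^2 - 5*v) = v*(v + 2)*(v - 5)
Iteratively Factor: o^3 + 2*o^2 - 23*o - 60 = (o + 4)*(o^2 - 2*o - 15) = (o - 5)*(o + 4)*(o + 3)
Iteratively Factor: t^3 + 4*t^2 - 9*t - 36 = (t + 3)*(t^2 + t - 12) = (t - 3)*(t + 3)*(t + 4)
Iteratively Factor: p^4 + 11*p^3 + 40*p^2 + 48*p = (p + 4)*(p^3 + 7*p^2 + 12*p) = p*(p + 4)*(p^2 + 7*p + 12) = p*(p + 3)*(p + 4)*(p + 4)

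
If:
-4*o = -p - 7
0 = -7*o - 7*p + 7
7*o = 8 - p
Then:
No Solution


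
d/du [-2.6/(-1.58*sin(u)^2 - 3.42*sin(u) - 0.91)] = -(8.216*sin(u) + 8.892)*cos(u)/(1.58*sin(u)^2 + 3.42*sin(u) + 0.91)^2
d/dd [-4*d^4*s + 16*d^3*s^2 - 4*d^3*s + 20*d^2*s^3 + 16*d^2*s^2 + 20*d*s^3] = 4*s*(-4*d^3 + 12*d^2*s - 3*d^2 + 10*d*s^2 + 8*d*s + 5*s^2)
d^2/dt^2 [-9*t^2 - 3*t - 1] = -18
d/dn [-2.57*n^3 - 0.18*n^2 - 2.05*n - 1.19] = -7.71*n^2 - 0.36*n - 2.05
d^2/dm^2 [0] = 0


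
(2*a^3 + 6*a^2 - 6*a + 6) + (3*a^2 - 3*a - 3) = 2*a^3 + 9*a^2 - 9*a + 3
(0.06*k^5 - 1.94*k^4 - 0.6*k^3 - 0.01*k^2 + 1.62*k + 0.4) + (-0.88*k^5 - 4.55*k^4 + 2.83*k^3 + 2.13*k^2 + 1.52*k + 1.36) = -0.82*k^5 - 6.49*k^4 + 2.23*k^3 + 2.12*k^2 + 3.14*k + 1.76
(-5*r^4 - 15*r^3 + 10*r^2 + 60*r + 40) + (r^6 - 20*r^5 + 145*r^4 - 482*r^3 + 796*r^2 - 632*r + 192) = r^6 - 20*r^5 + 140*r^4 - 497*r^3 + 806*r^2 - 572*r + 232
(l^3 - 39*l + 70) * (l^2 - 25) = l^5 - 64*l^3 + 70*l^2 + 975*l - 1750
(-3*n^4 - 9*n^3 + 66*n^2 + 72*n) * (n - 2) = -3*n^5 - 3*n^4 + 84*n^3 - 60*n^2 - 144*n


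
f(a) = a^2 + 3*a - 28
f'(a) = 2*a + 3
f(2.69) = -12.69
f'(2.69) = 8.38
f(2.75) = -12.19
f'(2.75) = 8.50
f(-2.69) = -28.83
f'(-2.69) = -2.38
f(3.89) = -1.20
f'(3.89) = 10.78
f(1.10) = -23.49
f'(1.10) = 5.20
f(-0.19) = -28.53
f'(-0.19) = 2.62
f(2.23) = -16.34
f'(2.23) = 7.46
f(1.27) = -22.58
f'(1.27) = 5.54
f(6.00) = 26.00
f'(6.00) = 15.00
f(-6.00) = -10.00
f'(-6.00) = -9.00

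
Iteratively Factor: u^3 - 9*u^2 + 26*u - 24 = (u - 3)*(u^2 - 6*u + 8) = (u - 4)*(u - 3)*(u - 2)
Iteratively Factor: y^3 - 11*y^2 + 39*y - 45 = (y - 5)*(y^2 - 6*y + 9) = (y - 5)*(y - 3)*(y - 3)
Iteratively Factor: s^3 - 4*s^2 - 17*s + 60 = (s - 3)*(s^2 - s - 20) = (s - 5)*(s - 3)*(s + 4)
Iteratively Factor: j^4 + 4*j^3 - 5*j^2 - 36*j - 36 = (j + 2)*(j^3 + 2*j^2 - 9*j - 18) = (j + 2)*(j + 3)*(j^2 - j - 6) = (j + 2)^2*(j + 3)*(j - 3)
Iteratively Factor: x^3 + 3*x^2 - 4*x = (x - 1)*(x^2 + 4*x) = x*(x - 1)*(x + 4)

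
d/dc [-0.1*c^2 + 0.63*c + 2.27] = 0.63 - 0.2*c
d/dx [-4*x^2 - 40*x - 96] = -8*x - 40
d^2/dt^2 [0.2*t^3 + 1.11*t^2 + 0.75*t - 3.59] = 1.2*t + 2.22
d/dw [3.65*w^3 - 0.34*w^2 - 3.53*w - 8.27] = 10.95*w^2 - 0.68*w - 3.53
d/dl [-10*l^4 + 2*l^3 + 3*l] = -40*l^3 + 6*l^2 + 3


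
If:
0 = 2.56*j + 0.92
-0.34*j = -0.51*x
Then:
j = -0.36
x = -0.24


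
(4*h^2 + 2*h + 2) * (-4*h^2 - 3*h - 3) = -16*h^4 - 20*h^3 - 26*h^2 - 12*h - 6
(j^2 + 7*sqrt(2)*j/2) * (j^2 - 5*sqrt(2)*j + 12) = j^4 - 3*sqrt(2)*j^3/2 - 23*j^2 + 42*sqrt(2)*j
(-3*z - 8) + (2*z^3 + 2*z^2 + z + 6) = 2*z^3 + 2*z^2 - 2*z - 2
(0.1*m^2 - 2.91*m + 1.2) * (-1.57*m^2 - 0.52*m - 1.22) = -0.157*m^4 + 4.5167*m^3 - 0.4928*m^2 + 2.9262*m - 1.464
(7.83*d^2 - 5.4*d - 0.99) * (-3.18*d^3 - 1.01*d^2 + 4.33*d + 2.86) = -24.8994*d^5 + 9.2637*d^4 + 42.5061*d^3 + 0.0116999999999976*d^2 - 19.7307*d - 2.8314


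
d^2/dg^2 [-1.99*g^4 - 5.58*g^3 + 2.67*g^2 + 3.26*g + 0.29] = -23.88*g^2 - 33.48*g + 5.34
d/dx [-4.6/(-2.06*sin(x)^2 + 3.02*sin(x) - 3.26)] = (13.892 - 18.952*sin(x))*cos(x)/(2.06*sin(x)^2 - 3.02*sin(x) + 3.26)^2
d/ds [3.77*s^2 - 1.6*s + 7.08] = 7.54*s - 1.6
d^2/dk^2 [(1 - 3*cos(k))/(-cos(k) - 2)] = 7*(cos(k)^2 - 2*cos(k) - 2)/(cos(k) + 2)^3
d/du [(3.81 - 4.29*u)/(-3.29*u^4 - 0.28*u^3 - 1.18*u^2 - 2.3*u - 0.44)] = (-42.3423*u^4 + 47.7372*u^3 - 1.8618*u^2 + 8.9916*u + 10.6506)/(10.8241*u^8 + 1.8424*u^7 + 7.8428*u^6 + 15.7948*u^5 + 5.5756*u^4 + 5.6744*u^3 + 6.3284*u^2 + 2.024*u + 0.1936)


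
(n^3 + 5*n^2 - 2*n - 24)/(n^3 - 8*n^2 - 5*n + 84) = (n^2 + 2*n - 8)/(n^2 - 11*n + 28)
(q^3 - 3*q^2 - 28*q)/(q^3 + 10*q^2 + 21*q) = (q^2 - 3*q - 28)/(q^2 + 10*q + 21)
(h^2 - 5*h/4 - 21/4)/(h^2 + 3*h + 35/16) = 4*(h - 3)/(4*h + 5)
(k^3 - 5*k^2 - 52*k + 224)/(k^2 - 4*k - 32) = (k^2 + 3*k - 28)/(k + 4)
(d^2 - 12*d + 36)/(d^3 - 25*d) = (d^2 - 12*d + 36)/(d*(d^2 - 25))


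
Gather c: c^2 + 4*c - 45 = c^2 + 4*c - 45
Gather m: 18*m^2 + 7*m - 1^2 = 18*m^2 + 7*m - 1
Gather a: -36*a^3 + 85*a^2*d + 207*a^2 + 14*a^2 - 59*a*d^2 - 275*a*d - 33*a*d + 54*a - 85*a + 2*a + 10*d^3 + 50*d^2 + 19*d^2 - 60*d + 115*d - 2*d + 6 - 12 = -36*a^3 + a^2*(85*d + 221) + a*(-59*d^2 - 308*d - 29) + 10*d^3 + 69*d^2 + 53*d - 6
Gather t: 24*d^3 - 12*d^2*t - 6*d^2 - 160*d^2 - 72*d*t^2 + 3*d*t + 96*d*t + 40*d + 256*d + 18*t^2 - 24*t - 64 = 24*d^3 - 166*d^2 + 296*d + t^2*(18 - 72*d) + t*(-12*d^2 + 99*d - 24) - 64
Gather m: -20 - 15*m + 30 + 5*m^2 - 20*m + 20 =5*m^2 - 35*m + 30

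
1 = 1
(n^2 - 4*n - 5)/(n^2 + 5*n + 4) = (n - 5)/(n + 4)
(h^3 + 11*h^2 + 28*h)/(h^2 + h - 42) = h*(h + 4)/(h - 6)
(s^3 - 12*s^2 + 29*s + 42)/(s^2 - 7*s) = s - 5 - 6/s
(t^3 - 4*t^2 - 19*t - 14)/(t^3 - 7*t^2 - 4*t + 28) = (t + 1)/(t - 2)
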